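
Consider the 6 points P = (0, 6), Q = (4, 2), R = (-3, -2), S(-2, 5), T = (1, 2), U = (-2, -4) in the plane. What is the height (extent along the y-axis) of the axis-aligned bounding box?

10

max y = 6, min y = -4, so height = 10.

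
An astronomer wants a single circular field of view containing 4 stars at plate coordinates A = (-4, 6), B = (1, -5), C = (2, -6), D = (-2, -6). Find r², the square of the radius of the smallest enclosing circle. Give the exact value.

The minimum enclosing circle of a finite set is fixed by two of the points (as a diameter) or three (as a circumcircle).
The farthest pair is A–C with squared distance 180. The circle on this segment as diameter has centre (-1, 0) and r² = 180/4 = 45.
Check B: distance² to centre = 29 ≤ 45, so it lies inside.
All remaining points lie in this disk, and no smaller disk contains both endpoints, so this is the minimum enclosing circle.

45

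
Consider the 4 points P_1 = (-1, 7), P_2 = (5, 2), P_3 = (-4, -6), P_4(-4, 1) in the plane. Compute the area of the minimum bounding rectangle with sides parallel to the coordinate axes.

117

x ranges over [-4, 5], width 9.
y ranges over [-6, 7], height 13.
Area = 9 × 13 = 117.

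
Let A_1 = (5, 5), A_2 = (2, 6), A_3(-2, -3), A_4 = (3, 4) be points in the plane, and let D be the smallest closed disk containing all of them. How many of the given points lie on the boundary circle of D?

The minimum enclosing circle of a finite set is fixed by two of the points (as a diameter) or three (as a circumcircle).
The farthest pair is A_1–A_3 with squared distance 113. The circle on this segment as diameter has centre (1.5, 1) and r² = 113/4 = 28.25.
Check A_2: distance² to centre = 25.25 ≤ 28.25, so it lies inside.
All remaining points lie in this disk, and no smaller disk contains both endpoints, so this is the minimum enclosing circle.
The points at distance exactly r from the centre are A_1, A_3 — 2 points.

2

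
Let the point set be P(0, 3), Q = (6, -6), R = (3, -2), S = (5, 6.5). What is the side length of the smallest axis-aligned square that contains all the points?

12.5

The bounding box has width 6 and height 12.5.
An axis-aligned square enclosing the set must have side ≥ max(width, height).
So the minimum side is max(6, 12.5) = 12.5.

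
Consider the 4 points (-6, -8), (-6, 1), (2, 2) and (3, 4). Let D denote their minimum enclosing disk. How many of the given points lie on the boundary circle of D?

2

The minimum enclosing circle of a finite set is fixed by two of the points (as a diameter) or three (as a circumcircle).
The farthest pair is (-6, -8)–(3, 4) with squared distance 225. The circle on this segment as diameter has centre (-1.5, -2) and r² = 225/4 = 56.25.
Check (-6, 1): distance² to centre = 29.25 ≤ 56.25, so it lies inside.
All remaining points lie in this disk, and no smaller disk contains both endpoints, so this is the minimum enclosing circle.
The points at distance exactly r from the centre are (-6, -8), (3, 4) — 2 points.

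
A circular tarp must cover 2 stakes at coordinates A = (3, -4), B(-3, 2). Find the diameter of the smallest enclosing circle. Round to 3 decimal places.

The smallest circle enclosing two points has them as diameter endpoints.
Centre = midpoint = (0, -1); r² = |AB|²/4 = 72/4 = 18.
Diameter = 2r = 2√18 ≈ 8.485.

8.485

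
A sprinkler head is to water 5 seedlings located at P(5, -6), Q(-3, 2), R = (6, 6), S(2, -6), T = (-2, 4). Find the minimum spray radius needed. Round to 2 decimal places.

A smallest enclosing disk is always determined by at most three of the input points on its boundary.
The minimum enclosing circle is determined by three boundary points: P, Q, R.
Their circumcentre is (83/26, 5/26) with r² = 14065/338.
The farthest remaining point T is at distance² 14013/338 ≤ 14065/338.
r = √(14065/338) ≈ 6.45.

6.45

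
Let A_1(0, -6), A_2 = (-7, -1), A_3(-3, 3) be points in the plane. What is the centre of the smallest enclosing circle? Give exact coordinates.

(-2.25, -1.75)

Side lengths²: A_1A_2² = 74, A_1A_3² = 90, A_2A_3² = 32.
Since A_1A_3² = 90 < 74 + 32 = 106, the triangle is acute, so the smallest enclosing circle is the circumcircle.
Circumcentre = (-2.25, -1.75), r² = 23.125.
Centre = (-2.25, -1.75).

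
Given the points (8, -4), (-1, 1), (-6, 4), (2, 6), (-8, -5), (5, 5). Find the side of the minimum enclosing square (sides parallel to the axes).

The bounding box has width 16 and height 11.
An axis-aligned square enclosing the set must have side ≥ max(width, height).
So the minimum side is max(16, 11) = 16.

16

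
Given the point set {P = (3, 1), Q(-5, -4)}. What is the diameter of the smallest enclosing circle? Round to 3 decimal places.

The smallest circle enclosing two points has them as diameter endpoints.
Centre = midpoint = (-1, -1.5); r² = |PQ|²/4 = 89/4 = 22.25.
Diameter = 2r = 2√(22.25) ≈ 9.434.

9.434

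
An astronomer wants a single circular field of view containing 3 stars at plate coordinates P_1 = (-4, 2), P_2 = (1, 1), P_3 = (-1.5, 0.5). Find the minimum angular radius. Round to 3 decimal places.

Side lengths²: P_1P_2² = 26, P_1P_3² = 8.5, P_2P_3² = 6.5.
Since P_1P_2² = 26 ≥ 8.5 + 6.5 = 15, the angle opposite P_1P_2 is not acute, so the smallest enclosing circle has P_1P_2 as diameter.
Centre = midpoint of P_1P_2 = (-1.5, 1.5), r² = 26/4 = 6.5.
r = √(6.5) ≈ 2.550.

2.550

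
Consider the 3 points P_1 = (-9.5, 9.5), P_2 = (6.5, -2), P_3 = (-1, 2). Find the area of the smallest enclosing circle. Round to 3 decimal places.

304.931

Side lengths²: P_1P_2² = 388.25, P_1P_3² = 128.5, P_2P_3² = 72.25.
Since P_1P_2² = 388.25 ≥ 128.5 + 72.25 = 200.75, the angle opposite P_1P_2 is not acute, so the smallest enclosing circle has P_1P_2 as diameter.
Centre = midpoint of P_1P_2 = (-1.5, 3.75), r² = 388.25/4 = 97.0625.
Area = π·r² = π·97.0625 ≈ 304.931.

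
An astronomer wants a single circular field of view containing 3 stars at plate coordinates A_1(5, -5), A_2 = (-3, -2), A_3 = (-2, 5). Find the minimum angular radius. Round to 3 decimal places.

Side lengths²: A_1A_2² = 73, A_1A_3² = 149, A_2A_3² = 50.
Since A_1A_3² = 149 ≥ 73 + 50 = 123, the angle opposite A_1A_3 is not acute, so the smallest enclosing circle has A_1A_3 as diameter.
Centre = midpoint of A_1A_3 = (1.5, 0), r² = 149/4 = 37.25.
r = √(37.25) ≈ 6.103.

6.103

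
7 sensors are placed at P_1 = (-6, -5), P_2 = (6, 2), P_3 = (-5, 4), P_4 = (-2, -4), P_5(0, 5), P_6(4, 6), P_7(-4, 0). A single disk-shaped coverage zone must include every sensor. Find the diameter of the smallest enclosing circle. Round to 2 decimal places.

14.87

The minimum enclosing circle of a finite set is fixed by two of the points (as a diameter) or three (as a circumcircle).
The farthest pair is P_1–P_6 with squared distance 221. The circle on this segment as diameter has centre (-1, 0.5) and r² = 221/4 = 55.25.
Check P_2: distance² to centre = 51.25 ≤ 55.25, so it lies inside.
All remaining points lie in this disk, and no smaller disk contains both endpoints, so this is the minimum enclosing circle.
Diameter = 2r = 2√(55.25) ≈ 14.87.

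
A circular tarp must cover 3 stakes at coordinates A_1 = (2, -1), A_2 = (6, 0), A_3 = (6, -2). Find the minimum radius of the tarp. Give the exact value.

Side lengths²: A_1A_2² = 17, A_1A_3² = 17, A_2A_3² = 4.
Since A_1A_3² = 17 < 17 + 4 = 21, the triangle is acute, so the smallest enclosing circle is the circumcircle.
Circumcentre = (4.125, -1), r² = 4.515625.
r = √(4.515625) = 2.125.

2.125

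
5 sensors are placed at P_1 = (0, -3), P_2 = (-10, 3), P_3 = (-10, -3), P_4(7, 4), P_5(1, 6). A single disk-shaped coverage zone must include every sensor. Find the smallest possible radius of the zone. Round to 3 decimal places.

The minimum enclosing circle of a finite set is fixed by two of the points (as a diameter) or three (as a circumcircle).
The farthest pair is P_3–P_4 with squared distance 338. The circle on this segment as diameter has centre (-1.5, 0.5) and r² = 338/4 = 84.5.
Check P_1: distance² to centre = 14.5 ≤ 84.5, so it lies inside.
All remaining points lie in this disk, and no smaller disk contains both endpoints, so this is the minimum enclosing circle.
r = √(84.5) ≈ 9.192.

9.192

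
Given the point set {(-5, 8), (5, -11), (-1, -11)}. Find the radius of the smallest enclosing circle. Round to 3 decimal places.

10.735

Call the three points A, B, C in the order given.
Side lengths²: AB² = 461, AC² = 377, BC² = 36.
Since AB² = 461 ≥ 377 + 36 = 413, the angle opposite AB is not acute, so the smallest enclosing circle has AB as diameter.
Centre = midpoint of AB = (0, -1.5), r² = 461/4 = 115.25.
r = √(115.25) ≈ 10.735.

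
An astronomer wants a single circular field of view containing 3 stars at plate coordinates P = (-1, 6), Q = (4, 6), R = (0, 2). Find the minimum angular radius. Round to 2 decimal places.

Side lengths²: PQ² = 25, PR² = 17, QR² = 32.
Since QR² = 32 < 25 + 17 = 42, the triangle is acute, so the smallest enclosing circle is the circumcircle.
Circumcentre = (1.5, 4.5), r² = 8.5.
r = √(8.5) ≈ 2.92.

2.92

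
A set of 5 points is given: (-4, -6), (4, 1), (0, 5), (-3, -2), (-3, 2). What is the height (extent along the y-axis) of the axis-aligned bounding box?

11

max y = 5, min y = -6, so height = 11.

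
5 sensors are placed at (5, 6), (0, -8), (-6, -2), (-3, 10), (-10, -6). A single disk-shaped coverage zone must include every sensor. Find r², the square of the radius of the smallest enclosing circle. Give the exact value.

The minimum enclosing circle is determined by three boundary points: (5, 6), (-3, 10), (-10, -6).
Their circumcentre is (-73/26, 5/13) with r² = 62525/676.
The farthest remaining point (0, -8) is at distance² 52853/676 ≤ 62525/676.

62525/676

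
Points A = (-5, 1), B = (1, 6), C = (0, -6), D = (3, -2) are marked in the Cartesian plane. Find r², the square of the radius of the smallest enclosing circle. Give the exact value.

36.25

The minimum enclosing circle of a finite set is fixed by two of the points (as a diameter) or three (as a circumcircle).
The farthest pair is B–C with squared distance 145. The circle on this segment as diameter has centre (0.5, 0) and r² = 145/4 = 36.25.
Check A: distance² to centre = 31.25 ≤ 36.25, so it lies inside.
All remaining points lie in this disk, and no smaller disk contains both endpoints, so this is the minimum enclosing circle.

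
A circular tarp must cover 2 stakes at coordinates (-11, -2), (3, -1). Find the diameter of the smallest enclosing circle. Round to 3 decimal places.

14.036

The smallest circle enclosing two points has them as diameter endpoints.
Centre = midpoint = (-4, -1.5); r² = |(-11, -2)−(3, -1)|²/4 = 197/4 = 49.25.
Diameter = 2r = 2√(49.25) ≈ 14.036.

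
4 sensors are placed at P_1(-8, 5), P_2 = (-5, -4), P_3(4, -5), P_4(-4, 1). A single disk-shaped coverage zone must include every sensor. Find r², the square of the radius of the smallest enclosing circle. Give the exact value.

61

The minimum enclosing circle of a finite set is fixed by two of the points (as a diameter) or three (as a circumcircle).
The farthest pair is P_1–P_3 with squared distance 244. The circle on this segment as diameter has centre (-2, 0) and r² = 244/4 = 61.
Check P_2: distance² to centre = 25 ≤ 61, so it lies inside.
All remaining points lie in this disk, and no smaller disk contains both endpoints, so this is the minimum enclosing circle.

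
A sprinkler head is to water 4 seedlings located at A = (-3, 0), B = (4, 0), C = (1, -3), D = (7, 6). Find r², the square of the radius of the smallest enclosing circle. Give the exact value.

The minimum enclosing circle is determined by three boundary points: A, C, D.
Their circumcentre is (13/6, 49/18) with r² = 5525/162.
The farthest remaining point B is at distance² 1745/162 ≤ 5525/162.

5525/162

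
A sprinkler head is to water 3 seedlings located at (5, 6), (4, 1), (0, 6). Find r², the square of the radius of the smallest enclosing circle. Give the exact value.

Call the three points A, B, C in the order given.
Side lengths²: AB² = 26, AC² = 25, BC² = 41.
Since BC² = 41 < 26 + 25 = 51, the triangle is acute, so the smallest enclosing circle is the circumcircle.
Circumcentre = (2.5, 3.9), r² = 10.66.

10.66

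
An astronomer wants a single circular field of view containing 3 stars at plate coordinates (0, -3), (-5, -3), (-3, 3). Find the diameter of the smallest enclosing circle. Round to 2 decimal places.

7.07

Call the three points A, B, C in the order given.
Side lengths²: AB² = 25, AC² = 45, BC² = 40.
Since AC² = 45 < 40 + 25 = 65, the triangle is acute, so the smallest enclosing circle is the circumcircle.
Circumcentre = (-2.5, -0.5), r² = 12.5.
Diameter = 2r = 2√(12.5) ≈ 7.07.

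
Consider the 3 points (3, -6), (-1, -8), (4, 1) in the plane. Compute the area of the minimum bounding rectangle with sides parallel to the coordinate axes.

x ranges over [-1, 4], width 5.
y ranges over [-8, 1], height 9.
Area = 5 × 9 = 45.

45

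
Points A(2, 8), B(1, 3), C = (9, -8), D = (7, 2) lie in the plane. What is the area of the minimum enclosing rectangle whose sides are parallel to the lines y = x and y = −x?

103.5

In coordinates u = x + y, v = x − y the rectangle is axis-aligned; the map (x,y)→(u,v) scales areas by 2.
u-values: 10, 4, 1, 9; range = 10 − 1 = 9.
v-values: -6, -2, 17, 5; range = 17 − (-6) = 23.
Area = (9 × 23) / 2 = 103.5.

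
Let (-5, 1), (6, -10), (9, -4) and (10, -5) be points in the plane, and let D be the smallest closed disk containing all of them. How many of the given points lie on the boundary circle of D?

A smallest enclosing disk is always determined by at most three of the input points on its boundary.
The minimum enclosing circle is determined by three boundary points: (-5, 1), (6, -10), (10, -5).
Their circumcentre is (13/6, -17/6) with r² = 1189/18.
The farthest remaining point (9, -4) is at distance² 865/18 ≤ 1189/18.
The points at distance exactly r from the centre are (-5, 1), (6, -10), (10, -5) — 3 points.

3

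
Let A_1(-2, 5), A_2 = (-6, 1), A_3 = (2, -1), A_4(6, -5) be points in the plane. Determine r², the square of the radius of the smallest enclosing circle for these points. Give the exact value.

The minimum enclosing circle of a finite set is fixed by two of the points (as a diameter) or three (as a circumcircle).
The minimum enclosing circle is determined by three boundary points: A_1, A_2, A_4.
Their circumcentre is (1/3, -4/3) with r² = 410/9.
The farthest remaining point A_3 is at distance² 26/9 ≤ 410/9.

410/9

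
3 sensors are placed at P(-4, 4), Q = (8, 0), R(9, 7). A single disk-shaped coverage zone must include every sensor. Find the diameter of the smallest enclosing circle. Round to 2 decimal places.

13.56

Side lengths²: PQ² = 160, PR² = 178, QR² = 50.
Since PR² = 178 < 160 + 50 = 210, the triangle is acute, so the smallest enclosing circle is the circumcircle.
Circumcentre = (61/22, 95/22), r² = 11125/242.
Diameter = 2r = 2√(11125/242) ≈ 13.56.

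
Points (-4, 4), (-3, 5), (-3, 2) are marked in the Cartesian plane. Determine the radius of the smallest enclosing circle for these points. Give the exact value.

1.5

Call the three points A, B, C in the order given.
Side lengths²: AB² = 2, AC² = 5, BC² = 9.
Since BC² = 9 ≥ 5 + 2 = 7, the angle opposite BC is not acute, so the smallest enclosing circle has BC as diameter.
Centre = midpoint of BC = (-3, 3.5), r² = 9/4 = 2.25.
r = √(2.25) = 1.5.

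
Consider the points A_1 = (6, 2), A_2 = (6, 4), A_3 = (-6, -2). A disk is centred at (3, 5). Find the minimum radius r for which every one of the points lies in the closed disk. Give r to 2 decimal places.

11.40

The required radius is the distance from (3, 5) to the farthest point.
Squared distances: 18, 10, 130.
Maximum is 130, attained at A_3.
r = √130 ≈ 11.40.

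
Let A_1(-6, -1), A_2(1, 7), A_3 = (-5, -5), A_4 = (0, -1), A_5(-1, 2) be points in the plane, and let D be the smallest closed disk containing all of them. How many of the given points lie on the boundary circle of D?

The minimum enclosing circle of a finite set is fixed by two of the points (as a diameter) or three (as a circumcircle).
The farthest pair is A_2–A_3 with squared distance 180. The circle on this segment as diameter has centre (-2, 1) and r² = 180/4 = 45.
Check A_1: distance² to centre = 20 ≤ 45, so it lies inside.
All remaining points lie in this disk, and no smaller disk contains both endpoints, so this is the minimum enclosing circle.
The points at distance exactly r from the centre are A_2, A_3 — 2 points.

2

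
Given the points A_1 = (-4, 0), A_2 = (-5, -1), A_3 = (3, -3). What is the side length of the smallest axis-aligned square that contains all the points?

8

The bounding box has width 8 and height 3.
An axis-aligned square enclosing the set must have side ≥ max(width, height).
So the minimum side is max(8, 3) = 8.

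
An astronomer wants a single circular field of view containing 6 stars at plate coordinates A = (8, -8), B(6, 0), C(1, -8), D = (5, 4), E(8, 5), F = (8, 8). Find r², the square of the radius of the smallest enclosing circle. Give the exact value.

The minimum enclosing circle of a finite set is fixed by two of the points (as a diameter) or three (as a circumcircle).
The farthest pair is C–F with squared distance 305. The circle on this segment as diameter has centre (4.5, 0) and r² = 305/4 = 76.25.
Check A: distance² to centre = 76.25 ≤ 76.25, so it lies inside.
All remaining points lie in this disk, and no smaller disk contains both endpoints, so this is the minimum enclosing circle.

76.25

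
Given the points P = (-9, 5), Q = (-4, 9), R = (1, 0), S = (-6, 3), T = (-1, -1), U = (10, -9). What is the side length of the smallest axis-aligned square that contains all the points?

The bounding box has width 19 and height 18.
An axis-aligned square enclosing the set must have side ≥ max(width, height).
So the minimum side is max(19, 18) = 19.

19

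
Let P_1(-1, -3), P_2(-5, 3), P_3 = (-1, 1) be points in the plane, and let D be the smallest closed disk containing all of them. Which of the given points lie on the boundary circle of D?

P_1, P_2

Side lengths²: P_1P_2² = 52, P_1P_3² = 16, P_2P_3² = 20.
Since P_1P_2² = 52 ≥ 20 + 16 = 36, the angle opposite P_1P_2 is not acute, so the smallest enclosing circle has P_1P_2 as diameter.
Centre = midpoint of P_1P_2 = (-3, 0), r² = 52/4 = 13.
The points at distance exactly r from the centre are P_1, P_2 — 2 points.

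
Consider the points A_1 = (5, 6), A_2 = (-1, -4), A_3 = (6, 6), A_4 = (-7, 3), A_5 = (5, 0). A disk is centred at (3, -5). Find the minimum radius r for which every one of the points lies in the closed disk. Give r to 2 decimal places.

12.81

The required radius is the distance from (3, -5) to the farthest point.
Squared distances: 125, 17, 130, 164, 29.
Maximum is 164, attained at A_4.
r = √164 ≈ 12.81.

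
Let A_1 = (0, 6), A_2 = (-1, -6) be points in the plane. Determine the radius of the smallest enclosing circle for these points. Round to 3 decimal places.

The smallest circle enclosing two points has them as diameter endpoints.
Centre = midpoint = (-0.5, 0); r² = |A_1A_2|²/4 = 145/4 = 36.25.
r = √(36.25) ≈ 6.021.

6.021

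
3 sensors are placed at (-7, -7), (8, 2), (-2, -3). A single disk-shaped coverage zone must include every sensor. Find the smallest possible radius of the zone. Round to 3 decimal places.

8.746

Call the three points A, B, C in the order given.
Side lengths²: AB² = 306, AC² = 41, BC² = 125.
Since AB² = 306 ≥ 125 + 41 = 166, the angle opposite AB is not acute, so the smallest enclosing circle has AB as diameter.
Centre = midpoint of AB = (0.5, -2.5), r² = 306/4 = 76.5.
r = √(76.5) ≈ 8.746.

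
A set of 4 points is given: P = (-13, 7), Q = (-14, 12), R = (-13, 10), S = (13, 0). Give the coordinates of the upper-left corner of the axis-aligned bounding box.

(-14, 12)

x-range [-14, 13], y-range [0, 12].
The upper-left corner is (-14, 12).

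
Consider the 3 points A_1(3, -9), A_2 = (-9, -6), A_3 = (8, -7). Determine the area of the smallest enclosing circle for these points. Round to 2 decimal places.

227.77

Side lengths²: A_1A_2² = 153, A_1A_3² = 29, A_2A_3² = 290.
Since A_2A_3² = 290 ≥ 153 + 29 = 182, the angle opposite A_2A_3 is not acute, so the smallest enclosing circle has A_2A_3 as diameter.
Centre = midpoint of A_2A_3 = (-0.5, -6.5), r² = 290/4 = 72.5.
Area = π·r² = π·72.5 ≈ 227.77.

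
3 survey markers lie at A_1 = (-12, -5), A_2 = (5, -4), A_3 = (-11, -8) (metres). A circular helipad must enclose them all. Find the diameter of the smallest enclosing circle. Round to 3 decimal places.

17.029

Side lengths²: A_1A_2² = 290, A_1A_3² = 10, A_2A_3² = 272.
Since A_1A_2² = 290 ≥ 272 + 10 = 282, the angle opposite A_1A_2 is not acute, so the smallest enclosing circle has A_1A_2 as diameter.
Centre = midpoint of A_1A_2 = (-3.5, -4.5), r² = 290/4 = 72.5.
Diameter = 2r = 2√(72.5) ≈ 17.029.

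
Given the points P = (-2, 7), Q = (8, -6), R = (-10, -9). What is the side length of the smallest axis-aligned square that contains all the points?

18

The bounding box has width 18 and height 16.
An axis-aligned square enclosing the set must have side ≥ max(width, height).
So the minimum side is max(18, 16) = 18.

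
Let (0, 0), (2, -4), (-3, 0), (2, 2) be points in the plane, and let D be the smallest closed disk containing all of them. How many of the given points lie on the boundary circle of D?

3

By Welzl's lemma the MEC is supported by two points (diametrically opposite) or three points (on a circumcircle).
The minimum enclosing circle is determined by three boundary points: (2, -4), (-3, 0), (2, 2).
Their circumcentre is (0.3, -1) with r² = 11.89.
The farthest remaining point (0, 0) is at distance² 1.09 ≤ 11.89.
The points at distance exactly r from the centre are (2, -4), (-3, 0), (2, 2) — 3 points.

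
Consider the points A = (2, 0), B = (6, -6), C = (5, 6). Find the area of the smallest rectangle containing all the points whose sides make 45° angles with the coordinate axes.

In coordinates u = x + y, v = x − y the rectangle is axis-aligned; the map (x,y)→(u,v) scales areas by 2.
u-values: 2, 0, 11; range = 11 − 0 = 11.
v-values: 2, 12, -1; range = 12 − (-1) = 13.
Area = (11 × 13) / 2 = 71.5.

71.5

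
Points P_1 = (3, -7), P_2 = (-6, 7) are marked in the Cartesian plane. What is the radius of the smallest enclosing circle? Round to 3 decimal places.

8.322

The smallest circle enclosing two points has them as diameter endpoints.
Centre = midpoint = (-1.5, 0); r² = |P_1P_2|²/4 = 277/4 = 69.25.
r = √(69.25) ≈ 8.322.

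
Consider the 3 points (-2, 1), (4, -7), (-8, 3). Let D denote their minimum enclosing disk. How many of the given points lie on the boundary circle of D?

Call the three points A, B, C in the order given.
Side lengths²: AB² = 100, AC² = 40, BC² = 244.
Since BC² = 244 ≥ 100 + 40 = 140, the angle opposite BC is not acute, so the smallest enclosing circle has BC as diameter.
Centre = midpoint of BC = (-2, -2), r² = 244/4 = 61.
The points at distance exactly r from the centre are (4, -7), (-8, 3) — 2 points.

2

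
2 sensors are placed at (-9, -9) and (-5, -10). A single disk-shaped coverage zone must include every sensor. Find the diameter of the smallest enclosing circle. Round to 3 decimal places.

4.123

The smallest circle enclosing two points has them as diameter endpoints.
Centre = midpoint = (-7, -9.5); r² = |(-9, -9)−(-5, -10)|²/4 = 17/4 = 4.25.
Diameter = 2r = 2√(4.25) ≈ 4.123.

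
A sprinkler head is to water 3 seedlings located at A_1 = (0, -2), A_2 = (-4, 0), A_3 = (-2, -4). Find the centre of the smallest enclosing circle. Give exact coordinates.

(-7/3, -5/3)

Side lengths²: A_1A_2² = 20, A_1A_3² = 8, A_2A_3² = 20.
Since A_2A_3² = 20 < 20 + 8 = 28, the triangle is acute, so the smallest enclosing circle is the circumcircle.
Circumcentre = (-7/3, -5/3), r² = 50/9.
Centre = (-7/3, -5/3).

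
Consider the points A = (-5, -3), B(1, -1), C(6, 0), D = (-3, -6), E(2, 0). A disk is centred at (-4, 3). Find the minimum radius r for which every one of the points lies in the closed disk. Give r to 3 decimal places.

10.440

The required radius is the distance from (-4, 3) to the farthest point.
Squared distances: 37, 41, 109, 82, 45.
Maximum is 109, attained at C.
r = √109 ≈ 10.440.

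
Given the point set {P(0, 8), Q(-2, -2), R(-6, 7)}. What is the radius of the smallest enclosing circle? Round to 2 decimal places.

Side lengths²: PQ² = 104, PR² = 37, QR² = 97.
Since PQ² = 104 < 97 + 37 = 134, the triangle is acute, so the smallest enclosing circle is the circumcircle.
Circumcentre = (-133/58, 189/58), r² = 46657/1682.
r = √(46657/1682) ≈ 5.27.

5.27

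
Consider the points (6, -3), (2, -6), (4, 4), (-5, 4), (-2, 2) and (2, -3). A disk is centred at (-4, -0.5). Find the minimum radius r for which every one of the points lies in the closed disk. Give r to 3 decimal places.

10.308

The required radius is the distance from (-4, -0.5) to the farthest point.
Squared distances: 106.25, 66.25, 84.25, 21.25, 10.25, 42.25.
Maximum is 106.25, attained at (6, -3).
r = √(106.25) ≈ 10.308.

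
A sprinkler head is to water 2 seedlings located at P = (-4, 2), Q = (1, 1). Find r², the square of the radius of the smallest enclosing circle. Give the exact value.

6.5

The smallest circle enclosing two points has them as diameter endpoints.
Centre = midpoint = (-1.5, 1.5); r² = |PQ|²/4 = 26/4 = 6.5.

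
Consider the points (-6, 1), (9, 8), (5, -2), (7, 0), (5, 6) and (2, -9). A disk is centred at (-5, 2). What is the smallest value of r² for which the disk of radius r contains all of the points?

The required radius is the distance from (-5, 2) to the farthest point.
Squared distances: 2, 232, 116, 148, 116, 170.
Maximum is 232, attained at (9, 8).

232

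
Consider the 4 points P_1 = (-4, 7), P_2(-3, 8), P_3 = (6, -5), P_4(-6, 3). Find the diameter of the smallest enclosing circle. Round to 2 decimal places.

A smallest enclosing disk is always determined by at most three of the input points on its boundary.
The farthest pair is P_2–P_3 with squared distance 250. The circle on this segment as diameter has centre (1.5, 1.5) and r² = 250/4 = 62.5.
Check P_1: distance² to centre = 60.5 ≤ 62.5, so it lies inside.
All remaining points lie in this disk, and no smaller disk contains both endpoints, so this is the minimum enclosing circle.
Diameter = 2r = 2√(62.5) ≈ 15.81.

15.81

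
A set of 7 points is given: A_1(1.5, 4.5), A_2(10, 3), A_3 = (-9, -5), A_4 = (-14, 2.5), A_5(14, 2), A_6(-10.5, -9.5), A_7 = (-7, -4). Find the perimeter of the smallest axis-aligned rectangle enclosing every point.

84

Width = max x − min x = 14 − (-14) = 28.
Height = max y − min y = 4.5 − (-9.5) = 14.
Perimeter = 2(28 + 14) = 84.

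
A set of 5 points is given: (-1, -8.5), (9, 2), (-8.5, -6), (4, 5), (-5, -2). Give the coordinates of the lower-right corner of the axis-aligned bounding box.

x-range [-8.5, 9], y-range [-8.5, 5].
The lower-right corner is (9, -8.5).

(9, -8.5)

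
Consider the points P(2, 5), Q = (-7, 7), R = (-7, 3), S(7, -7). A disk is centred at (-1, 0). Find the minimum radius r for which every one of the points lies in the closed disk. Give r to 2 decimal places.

The required radius is the distance from (-1, 0) to the farthest point.
Squared distances: 34, 85, 45, 113.
Maximum is 113, attained at S.
r = √113 ≈ 10.63.

10.63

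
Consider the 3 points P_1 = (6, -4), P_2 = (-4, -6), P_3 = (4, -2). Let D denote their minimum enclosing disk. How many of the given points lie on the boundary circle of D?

Side lengths²: P_1P_2² = 104, P_1P_3² = 8, P_2P_3² = 80.
Since P_1P_2² = 104 ≥ 80 + 8 = 88, the angle opposite P_1P_2 is not acute, so the smallest enclosing circle has P_1P_2 as diameter.
Centre = midpoint of P_1P_2 = (1, -5), r² = 104/4 = 26.
The points at distance exactly r from the centre are P_1, P_2 — 2 points.

2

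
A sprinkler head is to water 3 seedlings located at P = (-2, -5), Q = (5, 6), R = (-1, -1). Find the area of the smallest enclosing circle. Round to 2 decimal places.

Side lengths²: PQ² = 170, PR² = 17, QR² = 85.
Since PQ² = 170 ≥ 85 + 17 = 102, the angle opposite PQ is not acute, so the smallest enclosing circle has PQ as diameter.
Centre = midpoint of PQ = (1.5, 0.5), r² = 170/4 = 42.5.
Area = π·r² = π·42.5 ≈ 133.52.

133.52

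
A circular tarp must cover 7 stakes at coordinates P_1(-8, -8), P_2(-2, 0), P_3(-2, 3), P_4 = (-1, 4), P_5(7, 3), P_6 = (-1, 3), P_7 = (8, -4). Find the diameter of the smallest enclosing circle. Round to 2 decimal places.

The farthest pair is P_1–P_5 with squared distance 346. The circle on this segment as diameter has centre (-0.5, -2.5) and r² = 346/4 = 86.5.
Check P_2: distance² to centre = 8.5 ≤ 86.5, so it lies inside.
All remaining points lie in this disk, and no smaller disk contains both endpoints, so this is the minimum enclosing circle.
Diameter = 2r = 2√(86.5) ≈ 18.60.

18.60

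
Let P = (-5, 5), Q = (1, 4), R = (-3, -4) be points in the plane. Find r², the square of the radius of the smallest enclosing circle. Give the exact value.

Side lengths²: PQ² = 37, PR² = 85, QR² = 80.
Since PR² = 85 < 80 + 37 = 117, the triangle is acute, so the smallest enclosing circle is the circumcircle.
Circumcentre = (-34/13, 21/26), r² = 15725/676.

15725/676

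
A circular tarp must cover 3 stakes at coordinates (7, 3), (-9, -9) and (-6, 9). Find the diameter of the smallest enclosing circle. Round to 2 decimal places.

Call the three points A, B, C in the order given.
Side lengths²: AB² = 400, AC² = 205, BC² = 333.
Since AB² = 400 < 333 + 205 = 538, the triangle is acute, so the smallest enclosing circle is the circumcircle.
Circumcentre = (-37/14, -17/21), r² = 189625/1764.
Diameter = 2r = 2√(189625/1764) ≈ 20.74.

20.74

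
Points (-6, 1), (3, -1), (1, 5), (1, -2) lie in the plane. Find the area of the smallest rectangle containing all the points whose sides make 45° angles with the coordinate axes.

In coordinates u = x + y, v = x − y the rectangle is axis-aligned; the map (x,y)→(u,v) scales areas by 2.
u-values: -5, 2, 6, -1; range = 6 − (-5) = 11.
v-values: -7, 4, -4, 3; range = 4 − (-7) = 11.
Area = (11 × 11) / 2 = 60.5.

60.5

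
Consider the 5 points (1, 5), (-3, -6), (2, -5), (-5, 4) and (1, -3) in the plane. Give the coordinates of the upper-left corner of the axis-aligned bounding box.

(-5, 5)

x-range [-5, 2], y-range [-6, 5].
The upper-left corner is (-5, 5).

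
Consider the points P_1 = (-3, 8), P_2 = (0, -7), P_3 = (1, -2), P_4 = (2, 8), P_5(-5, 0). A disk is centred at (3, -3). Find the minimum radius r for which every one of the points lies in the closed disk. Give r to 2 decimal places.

The required radius is the distance from (3, -3) to the farthest point.
Squared distances: 157, 25, 5, 122, 73.
Maximum is 157, attained at P_1.
r = √157 ≈ 12.53.

12.53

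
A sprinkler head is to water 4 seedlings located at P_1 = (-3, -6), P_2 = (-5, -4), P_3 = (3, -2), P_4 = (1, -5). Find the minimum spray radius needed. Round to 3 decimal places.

4.123

A smallest enclosing disk is always determined by at most three of the input points on its boundary.
The farthest pair is P_2–P_3 with squared distance 68. The circle on this segment as diameter has centre (-1, -3) and r² = 68/4 = 17.
Check P_1: distance² to centre = 13 ≤ 17, so it lies inside.
All remaining points lie in this disk, and no smaller disk contains both endpoints, so this is the minimum enclosing circle.
r = √17 ≈ 4.123.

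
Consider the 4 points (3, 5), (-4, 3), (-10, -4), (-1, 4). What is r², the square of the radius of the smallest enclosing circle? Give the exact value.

The farthest pair is (3, 5)–(-10, -4) with squared distance 250. The circle on this segment as diameter has centre (-3.5, 0.5) and r² = 250/4 = 62.5.
Check (-4, 3): distance² to centre = 6.5 ≤ 62.5, so it lies inside.
All remaining points lie in this disk, and no smaller disk contains both endpoints, so this is the minimum enclosing circle.

62.5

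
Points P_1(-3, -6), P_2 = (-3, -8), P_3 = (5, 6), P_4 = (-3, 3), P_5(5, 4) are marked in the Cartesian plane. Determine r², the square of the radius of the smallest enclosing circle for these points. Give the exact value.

A smallest enclosing disk is always determined by at most three of the input points on its boundary.
The farthest pair is P_2–P_3 with squared distance 260. The circle on this segment as diameter has centre (1, -1) and r² = 260/4 = 65.
Check P_1: distance² to centre = 41 ≤ 65, so it lies inside.
All remaining points lie in this disk, and no smaller disk contains both endpoints, so this is the minimum enclosing circle.

65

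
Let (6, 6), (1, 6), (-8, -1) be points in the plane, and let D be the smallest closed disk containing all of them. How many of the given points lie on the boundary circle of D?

Call the three points A, B, C in the order given.
Side lengths²: AB² = 25, AC² = 245, BC² = 130.
Since AC² = 245 ≥ 130 + 25 = 155, the angle opposite AC is not acute, so the smallest enclosing circle has AC as diameter.
Centre = midpoint of AC = (-1, 2.5), r² = 245/4 = 61.25.
The points at distance exactly r from the centre are (6, 6), (-8, -1) — 2 points.

2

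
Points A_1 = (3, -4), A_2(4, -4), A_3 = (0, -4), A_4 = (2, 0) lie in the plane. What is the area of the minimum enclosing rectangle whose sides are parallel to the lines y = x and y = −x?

18

In coordinates u = x + y, v = x − y the rectangle is axis-aligned; the map (x,y)→(u,v) scales areas by 2.
u-values: -1, 0, -4, 2; range = 2 − (-4) = 6.
v-values: 7, 8, 4, 2; range = 8 − 2 = 6.
Area = (6 × 6) / 2 = 18.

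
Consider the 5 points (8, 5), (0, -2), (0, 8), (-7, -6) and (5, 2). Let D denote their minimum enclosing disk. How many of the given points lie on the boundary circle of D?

2

A smallest enclosing disk is always determined by at most three of the input points on its boundary.
The farthest pair is (8, 5)–(-7, -6) with squared distance 346. The circle on this segment as diameter has centre (0.5, -0.5) and r² = 346/4 = 86.5.
Check (0, -2): distance² to centre = 2.5 ≤ 86.5, so it lies inside.
All remaining points lie in this disk, and no smaller disk contains both endpoints, so this is the minimum enclosing circle.
The points at distance exactly r from the centre are (8, 5), (-7, -6) — 2 points.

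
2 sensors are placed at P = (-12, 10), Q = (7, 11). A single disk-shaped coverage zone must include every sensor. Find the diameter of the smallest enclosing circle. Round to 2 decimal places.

The smallest circle enclosing two points has them as diameter endpoints.
Centre = midpoint = (-2.5, 10.5); r² = |PQ|²/4 = 362/4 = 90.5.
Diameter = 2r = 2√(90.5) ≈ 19.03.

19.03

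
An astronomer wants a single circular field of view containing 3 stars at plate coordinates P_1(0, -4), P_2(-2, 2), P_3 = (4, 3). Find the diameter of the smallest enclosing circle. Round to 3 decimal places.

8.162

Side lengths²: P_1P_2² = 40, P_1P_3² = 65, P_2P_3² = 37.
Since P_1P_3² = 65 < 40 + 37 = 77, the triangle is acute, so the smallest enclosing circle is the circumcircle.
Circumcentre = (55/38, -7/38), r² = 12025/722.
Diameter = 2r = 2√(12025/722) ≈ 8.162.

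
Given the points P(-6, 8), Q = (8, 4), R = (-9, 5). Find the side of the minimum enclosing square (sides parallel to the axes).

The bounding box has width 17 and height 4.
An axis-aligned square enclosing the set must have side ≥ max(width, height).
So the minimum side is max(17, 4) = 17.

17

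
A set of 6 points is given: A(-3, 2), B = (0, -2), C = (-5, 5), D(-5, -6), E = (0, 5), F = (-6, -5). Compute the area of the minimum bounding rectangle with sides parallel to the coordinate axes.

x ranges over [-6, 0], width 6.
y ranges over [-6, 5], height 11.
Area = 6 × 11 = 66.

66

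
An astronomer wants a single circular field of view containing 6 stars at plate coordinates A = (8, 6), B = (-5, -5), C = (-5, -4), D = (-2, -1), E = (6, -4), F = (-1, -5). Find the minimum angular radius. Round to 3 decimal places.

By Welzl's lemma the MEC is supported by two points (diametrically opposite) or three points (on a circumcircle).
The farthest pair is A–B with squared distance 290. The circle on this segment as diameter has centre (1.5, 0.5) and r² = 290/4 = 72.5.
Check C: distance² to centre = 62.5 ≤ 72.5, so it lies inside.
All remaining points lie in this disk, and no smaller disk contains both endpoints, so this is the minimum enclosing circle.
r = √(72.5) ≈ 8.515.

8.515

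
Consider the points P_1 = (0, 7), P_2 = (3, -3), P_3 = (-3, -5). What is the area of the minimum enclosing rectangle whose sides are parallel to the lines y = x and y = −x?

In coordinates u = x + y, v = x − y the rectangle is axis-aligned; the map (x,y)→(u,v) scales areas by 2.
u-values: 7, 0, -8; range = 7 − (-8) = 15.
v-values: -7, 6, 2; range = 6 − (-7) = 13.
Area = (15 × 13) / 2 = 97.5.

97.5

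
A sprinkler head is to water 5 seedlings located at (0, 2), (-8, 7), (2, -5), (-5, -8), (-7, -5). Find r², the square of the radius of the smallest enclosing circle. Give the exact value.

A smallest enclosing disk is always determined by at most three of the input points on its boundary.
The minimum enclosing circle is determined by three boundary points: (-8, 7), (2, -5), (-5, -8).
Their circumcentre is (-81/19, -1/19) with r² = 22997/361.
The farthest remaining point (-7, -5) is at distance² 11540/361 ≤ 22997/361.

22997/361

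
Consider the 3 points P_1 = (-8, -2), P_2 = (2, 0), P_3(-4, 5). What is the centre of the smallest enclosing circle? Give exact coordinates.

Side lengths²: P_1P_2² = 104, P_1P_3² = 65, P_2P_3² = 61.
Since P_1P_2² = 104 < 65 + 61 = 126, the triangle is acute, so the smallest enclosing circle is the circumcircle.
Circumcentre = (-197/62, -7/62), r² = 51545/1922.
Centre = (-197/62, -7/62).

(-197/62, -7/62)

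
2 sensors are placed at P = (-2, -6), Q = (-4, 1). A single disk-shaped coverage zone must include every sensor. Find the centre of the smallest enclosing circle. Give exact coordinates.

The smallest circle enclosing two points has them as diameter endpoints.
Centre = midpoint = (-3, -2.5); r² = |PQ|²/4 = 53/4 = 13.25.
Centre = (-3, -2.5).

(-3, -2.5)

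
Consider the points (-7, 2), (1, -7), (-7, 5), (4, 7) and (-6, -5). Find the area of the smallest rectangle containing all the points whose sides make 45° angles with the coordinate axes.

220

In coordinates u = x + y, v = x − y the rectangle is axis-aligned; the map (x,y)→(u,v) scales areas by 2.
u-values: -5, -6, -2, 11, -11; range = 11 − (-11) = 22.
v-values: -9, 8, -12, -3, -1; range = 8 − (-12) = 20.
Area = (22 × 20) / 2 = 220.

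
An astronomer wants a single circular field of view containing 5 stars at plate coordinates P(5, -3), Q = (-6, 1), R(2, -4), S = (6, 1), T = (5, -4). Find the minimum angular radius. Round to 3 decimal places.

The minimum enclosing circle is determined by three boundary points: Q, S, T.
Their circumcentre is (0, -0.4) with r² = 37.96.
The farthest remaining point P is at distance² 31.76 ≤ 37.96.
r = √(37.96) ≈ 6.161.

6.161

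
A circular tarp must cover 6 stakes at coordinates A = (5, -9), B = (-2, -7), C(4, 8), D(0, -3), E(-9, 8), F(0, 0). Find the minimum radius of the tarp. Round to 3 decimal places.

11.011

A smallest enclosing disk is always determined by at most three of the input points on its boundary.
The farthest pair is A–E with squared distance 485. The circle on this segment as diameter has centre (-2, -0.5) and r² = 485/4 = 121.25.
Check B: distance² to centre = 42.25 ≤ 121.25, so it lies inside.
All remaining points lie in this disk, and no smaller disk contains both endpoints, so this is the minimum enclosing circle.
r = √(121.25) ≈ 11.011.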